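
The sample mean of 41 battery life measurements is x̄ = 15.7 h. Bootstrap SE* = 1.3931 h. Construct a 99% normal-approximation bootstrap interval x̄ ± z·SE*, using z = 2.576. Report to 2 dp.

(12.11, 19.29)

Margin = 2.576 × 1.3931 = 3.589
Interval: 15.7 ± 3.589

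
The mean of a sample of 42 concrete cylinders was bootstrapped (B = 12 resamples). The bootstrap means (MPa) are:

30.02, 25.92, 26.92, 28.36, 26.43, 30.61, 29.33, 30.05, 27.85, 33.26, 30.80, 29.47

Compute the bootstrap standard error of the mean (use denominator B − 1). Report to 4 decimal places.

Bootstrap SE is the standard deviation of the 12 replicate means.
Mean of replicates: (30.02 + 25.92 + 26.92 + 28.36 + 26.43 + 30.61 + 29.33 + 30.05 + 27.85 + 33.26 + 30.80 + 29.47) / 12 = 349.02000 / 12 = 29.08500
Sum of squared deviations: (+0.93500)² + (−3.16500)² + (−2.16500)² + (−0.72500)² + (−2.65500)² + (+1.52500)² + (+0.24500)² + (+0.96500)² + (−1.23500)² + (+4.17500)² + (+1.71500)² + (+0.38500)² = 48.51550
Variance = 48.51550 / 11 = 4.41050
SE* = √4.41050

SE* = 2.1001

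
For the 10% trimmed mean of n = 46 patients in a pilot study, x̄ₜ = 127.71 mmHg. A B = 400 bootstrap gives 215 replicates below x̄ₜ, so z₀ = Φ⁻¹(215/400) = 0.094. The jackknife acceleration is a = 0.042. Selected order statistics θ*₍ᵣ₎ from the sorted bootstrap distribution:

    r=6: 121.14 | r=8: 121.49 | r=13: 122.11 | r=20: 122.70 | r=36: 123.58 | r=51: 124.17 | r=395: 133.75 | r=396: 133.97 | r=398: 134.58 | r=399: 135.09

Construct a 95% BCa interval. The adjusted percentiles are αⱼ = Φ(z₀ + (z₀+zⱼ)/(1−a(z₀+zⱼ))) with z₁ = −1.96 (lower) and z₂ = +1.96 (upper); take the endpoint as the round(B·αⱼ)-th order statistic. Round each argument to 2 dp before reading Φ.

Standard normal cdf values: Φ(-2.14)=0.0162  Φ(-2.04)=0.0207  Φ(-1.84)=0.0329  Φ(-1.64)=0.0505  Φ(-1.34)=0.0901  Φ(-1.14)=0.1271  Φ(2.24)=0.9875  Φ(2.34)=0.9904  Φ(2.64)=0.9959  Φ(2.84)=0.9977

(122.70, 133.97)

Lower: z₀ + z₁ = 0.094 + (-1.960) = -1.866; 1 − a(z₀+z₁) = 1 − (0.042)(-1.866) = 1.0784; argument = 0.094 + (-1.866)/1.0784 = -1.6364 → -1.64.
α₁ = Φ(-1.64) = 0.0505; rank = round(400 × 0.0505) = 20; θ*₍20₎ = 122.70.
Upper: z₀ + z₂ = 2.054; 1 − a(z₀+z₂) = 0.9137; argument = 2.3419 → 2.34; α₂ = 0.9904; rank = 396; θ*₍396₎ = 133.97.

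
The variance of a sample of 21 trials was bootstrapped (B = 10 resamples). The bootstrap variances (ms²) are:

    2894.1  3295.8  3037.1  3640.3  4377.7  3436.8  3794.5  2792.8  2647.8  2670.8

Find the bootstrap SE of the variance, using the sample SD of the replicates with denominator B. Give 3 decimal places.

SE* = 532.530

Bootstrap SE is the standard deviation of the 10 replicate variances.
Mean of replicates: (2894.1 + 3295.8 + 3037.1 + 3640.3 + 4377.7 + 3436.8 + 3794.5 + 2792.8 + 2647.8 + 2670.8) / 10 = 32587.7000 / 10 = 3258.7700
Sum of squared deviations: (−364.6700)² + (+37.0300)² + (−221.6700)² + (+381.5300)² + (+1118.9300)² + (+178.0300)² + (+535.7300)² + (−465.9700)² + (−610.9700)² + (−587.9700)² = 2835884.9210
Variance = 2835884.9210 / 10 = 283588.4921
SE* = √283588.4921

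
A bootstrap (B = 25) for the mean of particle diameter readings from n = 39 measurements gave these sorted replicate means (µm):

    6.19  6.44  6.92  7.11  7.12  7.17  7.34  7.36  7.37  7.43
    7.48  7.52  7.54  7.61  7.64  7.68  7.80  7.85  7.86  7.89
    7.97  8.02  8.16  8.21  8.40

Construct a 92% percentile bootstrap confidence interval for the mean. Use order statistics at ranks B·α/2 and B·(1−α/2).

(6.19, 8.21)

α = 0.08; lower rank = 25 × 0.040 = 1; upper rank = 25 × 0.960 = 24.
The 1st smallest replicate is 6.19; the 24th is 8.21.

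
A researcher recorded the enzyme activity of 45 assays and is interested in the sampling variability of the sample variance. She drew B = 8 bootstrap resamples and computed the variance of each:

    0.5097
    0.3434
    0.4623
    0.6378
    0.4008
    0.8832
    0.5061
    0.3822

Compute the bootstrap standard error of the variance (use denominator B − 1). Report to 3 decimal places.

Bootstrap SE is the standard deviation of the 8 replicate variances.
Mean of replicates: (0.5097 + 0.3434 + 0.4623 + 0.6378 + 0.4008 + 0.8832 + 0.5061 + 0.3822) / 8 = 4.12550 / 8 = 0.51569
Sum of squared deviations: (−0.00599)² + (−0.17229)² + (−0.05339)² + (+0.12211)² + (−0.11489)² + (+0.36751)² + (−0.00959)² + (−0.13349)² = 0.21366
Variance = 0.21366 / 7 = 0.03052
SE* = √0.03052

SE* = 0.175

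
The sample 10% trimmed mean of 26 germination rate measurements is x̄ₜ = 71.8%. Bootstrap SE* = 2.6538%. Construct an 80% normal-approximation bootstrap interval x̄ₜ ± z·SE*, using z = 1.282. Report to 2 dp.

(68.40, 75.20)

Margin = 1.282 × 2.6538 = 3.402
Interval: 71.8 ± 3.402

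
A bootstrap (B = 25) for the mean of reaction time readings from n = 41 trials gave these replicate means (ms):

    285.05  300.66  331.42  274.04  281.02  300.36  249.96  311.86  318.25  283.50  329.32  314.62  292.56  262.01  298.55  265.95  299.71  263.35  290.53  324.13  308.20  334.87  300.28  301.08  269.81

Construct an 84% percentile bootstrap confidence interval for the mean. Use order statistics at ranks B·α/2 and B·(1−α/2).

(262.01, 329.32)

Sorted replicates: 249.96, 262.01, 263.35, 265.95, 269.81, 274.04, 281.02, 283.50, 285.05, 290.53, 292.56, 298.55, 299.71, 300.28, 300.36, 300.66, 301.08, 308.20, 311.86, 314.62, 318.25, 324.13, 329.32, 331.42, 334.87
α = 0.16; lower rank = 25 × 0.080 = 2; upper rank = 25 × 0.920 = 23.
The 2nd smallest replicate is 262.01; the 23rd is 329.32.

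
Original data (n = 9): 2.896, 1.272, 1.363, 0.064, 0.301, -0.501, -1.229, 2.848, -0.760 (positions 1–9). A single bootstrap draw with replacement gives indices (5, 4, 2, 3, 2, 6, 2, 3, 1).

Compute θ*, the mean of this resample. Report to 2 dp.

Resample values: 0.301, 0.064, 1.272, 1.363, 1.272, -0.501, 1.272, 1.363, 2.896.
Mean = (0.301 + 0.064 + 1.272 + 1.363 + 1.272 + (-0.501) + 1.272 + 1.363 + 2.896) / 9 = 9.3020 / 9 = 1.03

θ* = 1.03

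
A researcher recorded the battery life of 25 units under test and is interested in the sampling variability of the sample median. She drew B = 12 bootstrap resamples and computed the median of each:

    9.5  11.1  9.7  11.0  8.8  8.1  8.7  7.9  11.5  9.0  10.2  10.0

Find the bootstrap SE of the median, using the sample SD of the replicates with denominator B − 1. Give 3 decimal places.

SE* = 1.179

Bootstrap SE is the standard deviation of the 12 replicate medians.
Mean of replicates: (9.5 + 11.1 + 9.7 + 11.0 + 8.8 + 8.1 + 8.7 + 7.9 + 11.5 + 9.0 + 10.2 + 10.0) / 12 = 115.5000 / 12 = 9.6250
Sum of squared deviations: (−0.1250)² + (+1.4750)² + (+0.0750)² + (+1.3750)² + (−0.8250)² + (−1.5250)² + (−0.9250)² + (−1.7250)² + (+1.8750)² + (−0.6250)² + (+0.5750)² + (+0.3750)² = 15.3025
Variance = 15.3025 / 11 = 1.3911
SE* = √1.3911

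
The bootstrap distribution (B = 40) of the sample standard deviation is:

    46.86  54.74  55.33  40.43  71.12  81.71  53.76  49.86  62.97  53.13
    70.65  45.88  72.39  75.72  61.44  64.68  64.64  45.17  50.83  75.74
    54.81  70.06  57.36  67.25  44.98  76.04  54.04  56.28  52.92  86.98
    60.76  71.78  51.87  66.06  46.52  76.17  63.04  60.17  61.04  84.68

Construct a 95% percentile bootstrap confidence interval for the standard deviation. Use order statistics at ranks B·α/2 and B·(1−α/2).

(40.43, 84.68)

Sorted replicates: 40.43, 44.98, 45.17, 45.88, 46.52, 46.86, 49.86, 50.83, 51.87, 52.92, 53.13, 53.76, 54.04, 54.74, 54.81, 55.33, 56.28, 57.36, 60.17, 60.76, 61.04, 61.44, 62.97, 63.04, 64.64, 64.68, 66.06, 67.25, 70.06, 70.65, 71.12, 71.78, 72.39, 75.72, 75.74, 76.04, 76.17, 81.71, 84.68, 86.98
α = 0.05; lower rank = 40 × 0.025 = 1; upper rank = 40 × 0.975 = 39.
The 1st smallest replicate is 40.43; the 39th is 84.68.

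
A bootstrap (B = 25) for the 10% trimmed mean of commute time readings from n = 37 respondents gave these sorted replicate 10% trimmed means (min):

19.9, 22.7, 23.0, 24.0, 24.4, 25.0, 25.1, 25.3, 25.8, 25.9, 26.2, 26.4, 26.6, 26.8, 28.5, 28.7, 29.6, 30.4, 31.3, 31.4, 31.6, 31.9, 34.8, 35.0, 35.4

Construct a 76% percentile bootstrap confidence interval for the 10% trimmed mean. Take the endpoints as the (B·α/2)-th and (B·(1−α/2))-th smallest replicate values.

(23.0, 31.9)

α = 0.24; lower rank = 25 × 0.120 = 3; upper rank = 25 × 0.880 = 22.
The 3rd smallest replicate is 23.0; the 22nd is 31.9.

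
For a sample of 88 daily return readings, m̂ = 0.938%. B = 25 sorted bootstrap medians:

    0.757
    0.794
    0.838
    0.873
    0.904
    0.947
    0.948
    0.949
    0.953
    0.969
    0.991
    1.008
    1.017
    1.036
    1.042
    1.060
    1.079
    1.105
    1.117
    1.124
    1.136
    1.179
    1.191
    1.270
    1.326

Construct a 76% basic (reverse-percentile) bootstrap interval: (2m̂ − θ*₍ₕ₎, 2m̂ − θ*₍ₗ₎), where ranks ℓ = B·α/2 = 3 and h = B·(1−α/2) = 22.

(0.697, 1.038)

Percentile endpoints at ranks 3 and 22: θ*₍3₎ = 0.838, θ*₍22₎ = 1.179.
Basic interval reflects these around m̂:
  lower = 2 × 0.938 − 1.179 = 0.697
  upper = 2 × 0.938 − 0.838 = 1.038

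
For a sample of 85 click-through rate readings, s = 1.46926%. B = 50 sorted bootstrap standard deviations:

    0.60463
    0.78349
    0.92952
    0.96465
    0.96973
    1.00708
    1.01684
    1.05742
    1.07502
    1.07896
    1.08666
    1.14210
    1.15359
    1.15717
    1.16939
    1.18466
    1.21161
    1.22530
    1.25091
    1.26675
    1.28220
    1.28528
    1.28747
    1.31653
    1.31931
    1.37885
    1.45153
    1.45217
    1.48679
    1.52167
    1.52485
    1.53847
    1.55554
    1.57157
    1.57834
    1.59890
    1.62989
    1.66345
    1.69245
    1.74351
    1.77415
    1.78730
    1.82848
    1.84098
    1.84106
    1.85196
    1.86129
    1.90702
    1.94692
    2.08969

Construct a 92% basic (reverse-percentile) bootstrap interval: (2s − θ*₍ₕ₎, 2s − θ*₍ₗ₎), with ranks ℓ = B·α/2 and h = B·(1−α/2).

Percentile endpoints at ranks 2 and 48: θ*₍2₎ = 0.78349, θ*₍48₎ = 1.90702.
Basic interval reflects these around s:
  lower = 2 × 1.46926 − 1.90702 = 1.03150
  upper = 2 × 1.46926 − 0.78349 = 2.15503

(1.03150, 2.15503)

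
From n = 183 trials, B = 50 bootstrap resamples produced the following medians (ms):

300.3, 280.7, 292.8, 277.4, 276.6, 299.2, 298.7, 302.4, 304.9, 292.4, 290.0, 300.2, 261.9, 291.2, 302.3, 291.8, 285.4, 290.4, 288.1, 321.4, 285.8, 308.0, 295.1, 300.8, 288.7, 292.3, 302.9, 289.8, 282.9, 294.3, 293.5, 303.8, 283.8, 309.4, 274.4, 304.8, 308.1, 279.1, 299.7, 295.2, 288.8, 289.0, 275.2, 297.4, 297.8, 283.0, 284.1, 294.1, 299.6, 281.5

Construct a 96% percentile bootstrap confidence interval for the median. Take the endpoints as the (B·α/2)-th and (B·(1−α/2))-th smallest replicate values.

(261.9, 309.4)

Sorted replicates: 261.9, 274.4, 275.2, 276.6, 277.4, 279.1, 280.7, 281.5, 282.9, 283.0, 283.8, 284.1, 285.4, 285.8, 288.1, 288.7, 288.8, 289.0, 289.8, 290.0, 290.4, 291.2, 291.8, 292.3, 292.4, 292.8, 293.5, 294.1, 294.3, 295.1, 295.2, 297.4, 297.8, 298.7, 299.2, 299.6, 299.7, 300.2, 300.3, 300.8, 302.3, 302.4, 302.9, 303.8, 304.8, 304.9, 308.0, 308.1, 309.4, 321.4
α = 0.04; lower rank = 50 × 0.020 = 1; upper rank = 50 × 0.980 = 49.
The 1st smallest replicate is 261.9; the 49th is 309.4.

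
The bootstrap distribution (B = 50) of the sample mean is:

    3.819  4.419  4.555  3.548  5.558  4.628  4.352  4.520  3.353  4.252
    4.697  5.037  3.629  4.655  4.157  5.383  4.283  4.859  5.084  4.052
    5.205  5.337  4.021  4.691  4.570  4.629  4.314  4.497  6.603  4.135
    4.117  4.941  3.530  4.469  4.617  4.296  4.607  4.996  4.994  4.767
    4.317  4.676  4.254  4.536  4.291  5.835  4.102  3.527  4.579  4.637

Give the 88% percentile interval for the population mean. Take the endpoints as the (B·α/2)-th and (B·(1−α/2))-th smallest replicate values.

Sorted replicates: 3.353, 3.527, 3.530, 3.548, 3.629, 3.819, 4.021, 4.052, 4.102, 4.117, 4.135, 4.157, 4.252, 4.254, 4.283, 4.291, 4.296, 4.314, 4.317, 4.352, 4.419, 4.469, 4.497, 4.520, 4.536, 4.555, 4.570, 4.579, 4.607, 4.617, 4.628, 4.629, 4.637, 4.655, 4.676, 4.691, 4.697, 4.767, 4.859, 4.941, 4.994, 4.996, 5.037, 5.084, 5.205, 5.337, 5.383, 5.558, 5.835, 6.603
α = 0.12; lower rank = 50 × 0.060 = 3; upper rank = 50 × 0.940 = 47.
The 3rd smallest replicate is 3.530; the 47th is 5.383.

(3.530, 5.383)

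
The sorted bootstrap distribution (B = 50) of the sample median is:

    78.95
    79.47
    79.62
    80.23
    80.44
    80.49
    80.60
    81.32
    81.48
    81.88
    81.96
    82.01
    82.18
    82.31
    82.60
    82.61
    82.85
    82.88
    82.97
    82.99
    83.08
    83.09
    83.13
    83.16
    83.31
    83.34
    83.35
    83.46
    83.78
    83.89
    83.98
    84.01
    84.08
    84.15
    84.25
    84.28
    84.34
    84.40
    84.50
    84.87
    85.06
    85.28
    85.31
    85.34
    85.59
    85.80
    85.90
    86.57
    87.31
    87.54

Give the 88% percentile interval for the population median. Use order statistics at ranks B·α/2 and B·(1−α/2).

α = 0.12; lower rank = 50 × 0.060 = 3; upper rank = 50 × 0.940 = 47.
The 3rd smallest replicate is 79.62; the 47th is 85.90.

(79.62, 85.90)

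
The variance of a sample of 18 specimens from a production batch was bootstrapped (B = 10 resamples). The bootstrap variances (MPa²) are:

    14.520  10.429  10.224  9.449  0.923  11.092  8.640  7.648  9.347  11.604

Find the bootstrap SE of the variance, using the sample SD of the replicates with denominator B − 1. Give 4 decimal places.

SE* = 3.5148

Bootstrap SE is the standard deviation of the 10 replicate variances.
Mean of replicates: (14.520 + 10.429 + 10.224 + 9.449 + 0.923 + 11.092 + 8.640 + 7.648 + 9.347 + 11.604) / 10 = 93.87600 / 10 = 9.38760
Sum of squared deviations: (+5.13240)² + (+1.04140)² + (+0.83640)² + (+0.06140)² + (−8.46460)² + (+1.70440)² + (−0.74760)² + (−1.73960)² + (−0.04060)² + (+2.21640)² = 111.18300
Variance = 111.18300 / 9 = 12.35367
SE* = √12.35367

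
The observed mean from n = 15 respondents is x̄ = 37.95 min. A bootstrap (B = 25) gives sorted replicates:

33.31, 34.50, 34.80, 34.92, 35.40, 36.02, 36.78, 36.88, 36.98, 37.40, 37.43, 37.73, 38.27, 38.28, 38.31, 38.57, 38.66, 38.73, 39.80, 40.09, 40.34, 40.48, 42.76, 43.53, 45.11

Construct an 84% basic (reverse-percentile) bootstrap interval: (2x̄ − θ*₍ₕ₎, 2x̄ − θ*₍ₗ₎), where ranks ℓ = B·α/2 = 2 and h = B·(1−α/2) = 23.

Percentile endpoints at ranks 2 and 23: θ*₍2₎ = 34.50, θ*₍23₎ = 42.76.
Basic interval reflects these around x̄:
  lower = 2 × 37.95 − 42.76 = 33.14
  upper = 2 × 37.95 − 34.50 = 41.40

(33.14, 41.40)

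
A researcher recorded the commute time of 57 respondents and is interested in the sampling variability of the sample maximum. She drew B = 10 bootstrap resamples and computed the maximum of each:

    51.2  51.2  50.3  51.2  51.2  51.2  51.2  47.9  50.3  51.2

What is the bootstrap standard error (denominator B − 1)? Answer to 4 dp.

Bootstrap SE is the standard deviation of the 10 replicate maximums.
Mean of replicates: (51.2 + 51.2 + 50.3 + 51.2 + 51.2 + 51.2 + 51.2 + 47.9 + 50.3 + 51.2) / 10 = 506.90000 / 10 = 50.69000
Sum of squared deviations: (+0.51000)² + (+0.51000)² + (−0.39000)² + (+0.51000)² + (+0.51000)² + (+0.51000)² + (+0.51000)² + (−2.79000)² + (−0.39000)² + (+0.51000)² = 9.90900
Variance = 9.90900 / 9 = 1.10100
SE* = √1.10100

SE* = 1.0493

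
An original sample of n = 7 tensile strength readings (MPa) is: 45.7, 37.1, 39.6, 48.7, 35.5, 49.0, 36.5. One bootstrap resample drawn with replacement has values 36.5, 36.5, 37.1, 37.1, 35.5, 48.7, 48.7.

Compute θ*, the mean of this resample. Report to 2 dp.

Mean = (36.5 + 36.5 + 37.1 + 37.1 + 35.5 + 48.7 + 48.7) / 7 = 280.10 / 7 = 40.01

θ* = 40.01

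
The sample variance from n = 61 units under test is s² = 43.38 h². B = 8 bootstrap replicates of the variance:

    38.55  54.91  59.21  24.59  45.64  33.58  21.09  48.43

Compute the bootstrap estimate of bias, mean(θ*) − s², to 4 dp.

bias = −2.6300

mean(θ*) = (38.55 + 54.91 + 59.21 + 24.59 + 45.64 + 33.58 + 21.09 + 48.43) / 8 = 40.75000
bias = 40.75000 − 43.38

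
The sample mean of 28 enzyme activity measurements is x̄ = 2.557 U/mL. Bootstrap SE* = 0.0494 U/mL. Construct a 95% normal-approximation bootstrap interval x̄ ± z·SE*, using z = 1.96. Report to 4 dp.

Margin = 1.96 × 0.0494 = 0.09682
Interval: 2.557 ± 0.09682

(2.4602, 2.6538)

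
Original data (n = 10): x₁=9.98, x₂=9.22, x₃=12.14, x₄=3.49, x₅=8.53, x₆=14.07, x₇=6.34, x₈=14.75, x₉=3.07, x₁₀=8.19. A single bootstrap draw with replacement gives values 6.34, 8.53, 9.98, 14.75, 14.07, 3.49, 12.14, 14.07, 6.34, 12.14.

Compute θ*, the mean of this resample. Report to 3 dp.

θ* = 10.185

Mean = (6.34 + 8.53 + 9.98 + 14.75 + 14.07 + 3.49 + 12.14 + 14.07 + 6.34 + 12.14) / 10 = 101.850 / 10 = 10.185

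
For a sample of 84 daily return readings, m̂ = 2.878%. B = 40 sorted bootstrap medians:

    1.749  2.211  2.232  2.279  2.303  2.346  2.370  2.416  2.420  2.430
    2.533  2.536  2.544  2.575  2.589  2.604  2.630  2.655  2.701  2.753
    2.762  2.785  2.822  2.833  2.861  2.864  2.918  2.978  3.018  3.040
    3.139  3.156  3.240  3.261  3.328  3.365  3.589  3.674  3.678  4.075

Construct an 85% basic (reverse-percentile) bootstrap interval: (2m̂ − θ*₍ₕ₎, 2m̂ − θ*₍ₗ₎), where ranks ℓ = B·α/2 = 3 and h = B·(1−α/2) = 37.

Percentile endpoints at ranks 3 and 37: θ*₍3₎ = 2.232, θ*₍37₎ = 3.589.
Basic interval reflects these around m̂:
  lower = 2 × 2.878 − 3.589 = 2.167
  upper = 2 × 2.878 − 2.232 = 3.524

(2.167, 3.524)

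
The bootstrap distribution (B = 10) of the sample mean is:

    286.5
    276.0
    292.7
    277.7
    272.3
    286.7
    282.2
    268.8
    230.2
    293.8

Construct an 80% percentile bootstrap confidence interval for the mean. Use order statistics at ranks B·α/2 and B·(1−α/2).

Sorted replicates: 230.2, 268.8, 272.3, 276.0, 277.7, 282.2, 286.5, 286.7, 292.7, 293.8
α = 0.20; lower rank = 10 × 0.100 = 1; upper rank = 10 × 0.900 = 9.
The 1st smallest replicate is 230.2; the 9th is 292.7.

(230.2, 292.7)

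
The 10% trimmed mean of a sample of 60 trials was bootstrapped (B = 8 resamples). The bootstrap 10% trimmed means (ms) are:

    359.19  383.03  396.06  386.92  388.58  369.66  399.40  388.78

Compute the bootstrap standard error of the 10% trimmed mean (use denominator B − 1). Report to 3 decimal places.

Bootstrap SE is the standard deviation of the 8 replicate 10% trimmed means.
Mean of replicates: (359.19 + 383.03 + 396.06 + 386.92 + 388.58 + 369.66 + 399.40 + 388.78) / 8 = 3071.6200 / 8 = 383.9525
Sum of squared deviations: (−24.7625)² + (−0.9225)² + (+12.1075)² + (+2.9675)² + (+4.6275)² + (−14.2925)² + (+15.4475)² + (+4.8275)² = 1257.0493
Variance = 1257.0493 / 7 = 179.5785
SE* = √179.5785

SE* = 13.401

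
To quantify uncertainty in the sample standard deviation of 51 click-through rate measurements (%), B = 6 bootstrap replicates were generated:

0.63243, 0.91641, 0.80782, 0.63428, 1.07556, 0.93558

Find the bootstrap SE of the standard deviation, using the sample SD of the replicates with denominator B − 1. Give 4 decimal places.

Bootstrap SE is the standard deviation of the 6 replicate standard deviations.
Mean of replicates: (0.63243 + 0.91641 + 0.80782 + 0.63428 + 1.07556 + 0.93558) / 6 = 5.002080 / 6 = 0.833680
Sum of squared deviations: (−0.201250)² + (+0.082730)² + (−0.025860)² + (−0.199400)² + (+0.241880)² + (+0.101900)² = 0.156664
Variance = 0.156664 / 5 = 0.031333
SE* = √0.031333

SE* = 0.1770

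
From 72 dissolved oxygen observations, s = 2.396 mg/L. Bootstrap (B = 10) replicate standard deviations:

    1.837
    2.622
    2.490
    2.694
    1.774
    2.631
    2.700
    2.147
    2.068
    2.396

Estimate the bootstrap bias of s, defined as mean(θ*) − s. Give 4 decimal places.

mean(θ*) = (1.837 + 2.622 + 2.490 + 2.694 + 1.774 + 2.631 + 2.700 + 2.147 + 2.068 + 2.396) / 10 = 2.33590
bias = 2.33590 − 2.396

bias = −0.0601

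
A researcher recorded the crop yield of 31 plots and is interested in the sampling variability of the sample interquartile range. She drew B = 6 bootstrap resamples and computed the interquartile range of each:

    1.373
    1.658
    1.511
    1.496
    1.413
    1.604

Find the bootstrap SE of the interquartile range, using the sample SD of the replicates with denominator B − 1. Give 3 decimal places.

Bootstrap SE is the standard deviation of the 6 replicate interquartile ranges.
Mean of replicates: (1.373 + 1.658 + 1.511 + 1.496 + 1.413 + 1.604) / 6 = 9.0550 / 6 = 1.5092
Sum of squared deviations: (−0.1362)² + (+0.1488)² + (+0.0018)² + (−0.0132)² + (−0.0962)² + (+0.0948)² = 0.0591
Variance = 0.0591 / 5 = 0.0118
SE* = √0.0118

SE* = 0.109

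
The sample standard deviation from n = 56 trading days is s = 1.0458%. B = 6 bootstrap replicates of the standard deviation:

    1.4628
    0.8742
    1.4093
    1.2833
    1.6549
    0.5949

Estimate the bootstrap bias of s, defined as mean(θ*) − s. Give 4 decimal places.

mean(θ*) = (1.4628 + 0.8742 + 1.4093 + 1.2833 + 1.6549 + 0.5949) / 6 = 1.21323
bias = 1.21323 − 1.0458

bias = +0.1674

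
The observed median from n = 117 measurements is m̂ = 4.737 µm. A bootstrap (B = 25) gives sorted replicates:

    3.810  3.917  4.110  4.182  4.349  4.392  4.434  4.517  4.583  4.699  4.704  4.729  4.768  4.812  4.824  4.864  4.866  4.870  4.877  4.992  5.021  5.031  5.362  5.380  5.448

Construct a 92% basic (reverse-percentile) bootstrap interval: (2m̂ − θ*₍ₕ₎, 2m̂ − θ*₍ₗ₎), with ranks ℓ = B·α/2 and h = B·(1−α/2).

Percentile endpoints at ranks 1 and 24: θ*₍1₎ = 3.810, θ*₍24₎ = 5.380.
Basic interval reflects these around m̂:
  lower = 2 × 4.737 − 5.380 = 4.094
  upper = 2 × 4.737 − 3.810 = 5.664

(4.094, 5.664)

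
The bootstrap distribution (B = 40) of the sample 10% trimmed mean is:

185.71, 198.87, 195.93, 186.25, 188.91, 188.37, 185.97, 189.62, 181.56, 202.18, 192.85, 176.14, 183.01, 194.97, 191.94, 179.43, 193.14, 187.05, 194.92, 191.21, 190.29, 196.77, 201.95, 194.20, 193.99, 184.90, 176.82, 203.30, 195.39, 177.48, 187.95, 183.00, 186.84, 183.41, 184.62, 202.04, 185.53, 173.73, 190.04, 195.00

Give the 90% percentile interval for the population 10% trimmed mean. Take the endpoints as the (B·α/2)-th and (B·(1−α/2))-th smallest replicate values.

(176.14, 202.04)

Sorted replicates: 173.73, 176.14, 176.82, 177.48, 179.43, 181.56, 183.00, 183.01, 183.41, 184.62, 184.90, 185.53, 185.71, 185.97, 186.25, 186.84, 187.05, 187.95, 188.37, 188.91, 189.62, 190.04, 190.29, 191.21, 191.94, 192.85, 193.14, 193.99, 194.20, 194.92, 194.97, 195.00, 195.39, 195.93, 196.77, 198.87, 201.95, 202.04, 202.18, 203.30
α = 0.10; lower rank = 40 × 0.050 = 2; upper rank = 40 × 0.950 = 38.
The 2nd smallest replicate is 176.14; the 38th is 202.04.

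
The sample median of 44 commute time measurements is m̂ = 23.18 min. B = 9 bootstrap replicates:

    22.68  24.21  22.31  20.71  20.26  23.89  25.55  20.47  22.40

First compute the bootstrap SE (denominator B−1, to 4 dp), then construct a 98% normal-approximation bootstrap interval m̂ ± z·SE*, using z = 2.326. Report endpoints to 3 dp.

(18.940, 27.420)

Mean of replicates = 22.4978; sum of squared deviations = 26.5798; SE* = √(26.5798/8) = 1.8228
Margin = 2.326 × 1.8228 = 4.2398
Interval: 23.18 ± 4.2398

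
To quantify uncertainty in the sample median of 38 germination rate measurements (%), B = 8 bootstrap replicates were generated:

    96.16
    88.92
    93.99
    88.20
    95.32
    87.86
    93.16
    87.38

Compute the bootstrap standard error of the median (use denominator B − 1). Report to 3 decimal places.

SE* = 3.643

Bootstrap SE is the standard deviation of the 8 replicate medians.
Mean of replicates: (96.16 + 88.92 + 93.99 + 88.20 + 95.32 + 87.86 + 93.16 + 87.38) / 8 = 730.9900 / 8 = 91.3738
Sum of squared deviations: (+4.7862)² + (−2.4537)² + (+2.6162)² + (−3.1737)² + (+3.9462)² + (−3.5138)² + (+1.7862)² + (−3.9938)² = 92.9066
Variance = 92.9066 / 7 = 13.2724
SE* = √13.2724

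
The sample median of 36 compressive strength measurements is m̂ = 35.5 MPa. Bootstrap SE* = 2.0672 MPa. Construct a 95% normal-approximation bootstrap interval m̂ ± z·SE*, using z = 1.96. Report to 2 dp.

Margin = 1.96 × 2.0672 = 4.052
Interval: 35.5 ± 4.052

(31.45, 39.55)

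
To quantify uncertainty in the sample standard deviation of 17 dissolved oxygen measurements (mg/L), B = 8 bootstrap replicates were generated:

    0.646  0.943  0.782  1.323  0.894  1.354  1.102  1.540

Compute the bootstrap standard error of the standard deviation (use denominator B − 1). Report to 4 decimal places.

Bootstrap SE is the standard deviation of the 8 replicate standard deviations.
Mean of replicates: (0.646 + 0.943 + 0.782 + 1.323 + 0.894 + 1.354 + 1.102 + 1.540) / 8 = 8.58400 / 8 = 1.07300
Sum of squared deviations: (−0.42700)² + (−0.13000)² + (−0.29100)² + (+0.25000)² + (−0.17900)² + (+0.28100)² + (+0.02900)² + (+0.46700)² = 0.67634
Variance = 0.67634 / 7 = 0.09662
SE* = √0.09662

SE* = 0.3108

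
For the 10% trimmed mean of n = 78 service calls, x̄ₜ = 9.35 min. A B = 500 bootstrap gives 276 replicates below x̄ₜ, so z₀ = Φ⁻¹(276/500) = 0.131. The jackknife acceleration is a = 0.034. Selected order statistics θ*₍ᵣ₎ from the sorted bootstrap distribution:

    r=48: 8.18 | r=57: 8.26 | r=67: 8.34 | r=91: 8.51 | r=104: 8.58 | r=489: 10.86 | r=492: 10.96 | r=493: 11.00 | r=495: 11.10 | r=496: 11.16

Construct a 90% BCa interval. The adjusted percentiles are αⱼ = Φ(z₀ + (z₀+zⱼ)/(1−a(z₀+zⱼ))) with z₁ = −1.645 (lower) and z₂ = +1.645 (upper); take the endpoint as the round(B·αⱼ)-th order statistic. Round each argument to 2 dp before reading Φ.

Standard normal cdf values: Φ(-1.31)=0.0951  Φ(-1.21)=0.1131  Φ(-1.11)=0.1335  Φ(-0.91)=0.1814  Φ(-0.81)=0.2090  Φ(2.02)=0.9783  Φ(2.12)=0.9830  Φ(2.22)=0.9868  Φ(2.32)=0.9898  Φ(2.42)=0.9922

(8.18, 10.86)

Lower: z₀ + z₁ = 0.131 + (-1.645) = -1.514; 1 − a(z₀+z₁) = 1 − (0.034)(-1.514) = 1.0515; argument = 0.131 + (-1.514)/1.0515 = -1.3089 → -1.31.
α₁ = Φ(-1.31) = 0.0951; rank = round(500 × 0.0951) = 48; θ*₍48₎ = 8.18.
Upper: z₀ + z₂ = 1.776; 1 − a(z₀+z₂) = 0.9396; argument = 2.0211 → 2.02; α₂ = 0.9783; rank = 489; θ*₍489₎ = 10.86.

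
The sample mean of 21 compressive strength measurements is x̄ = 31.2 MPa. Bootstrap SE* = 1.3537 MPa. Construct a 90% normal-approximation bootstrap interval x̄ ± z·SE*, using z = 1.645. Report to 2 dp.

(28.97, 33.43)

Margin = 1.645 × 1.3537 = 2.227
Interval: 31.2 ± 2.227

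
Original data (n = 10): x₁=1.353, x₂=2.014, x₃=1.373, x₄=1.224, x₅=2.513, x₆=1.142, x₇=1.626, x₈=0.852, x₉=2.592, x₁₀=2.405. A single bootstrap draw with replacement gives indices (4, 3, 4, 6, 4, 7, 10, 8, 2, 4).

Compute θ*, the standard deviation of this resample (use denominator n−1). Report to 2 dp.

θ* = 0.46

Resample values: 1.224, 1.373, 1.224, 1.142, 1.224, 1.626, 2.405, 0.852, 2.014, 1.224.
Mean = 1.4308; sum of squared deviations = 1.9201
s² = 1.9201 / 9 = 0.2133
s = √0.2133 = 0.46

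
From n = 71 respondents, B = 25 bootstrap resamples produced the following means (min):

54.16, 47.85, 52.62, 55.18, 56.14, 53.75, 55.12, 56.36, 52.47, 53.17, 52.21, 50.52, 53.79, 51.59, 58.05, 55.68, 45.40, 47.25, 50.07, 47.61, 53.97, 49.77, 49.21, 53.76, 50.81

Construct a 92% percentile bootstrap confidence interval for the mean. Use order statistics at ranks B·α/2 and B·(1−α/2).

Sorted replicates: 45.40, 47.25, 47.61, 47.85, 49.21, 49.77, 50.07, 50.52, 50.81, 51.59, 52.21, 52.47, 52.62, 53.17, 53.75, 53.76, 53.79, 53.97, 54.16, 55.12, 55.18, 55.68, 56.14, 56.36, 58.05
α = 0.08; lower rank = 25 × 0.040 = 1; upper rank = 25 × 0.960 = 24.
The 1st smallest replicate is 45.40; the 24th is 56.36.

(45.40, 56.36)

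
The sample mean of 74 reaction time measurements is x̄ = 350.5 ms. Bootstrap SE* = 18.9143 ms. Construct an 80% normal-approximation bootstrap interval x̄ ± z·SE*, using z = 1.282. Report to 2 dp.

(326.25, 374.75)

Margin = 1.282 × 18.9143 = 24.248
Interval: 350.5 ± 24.248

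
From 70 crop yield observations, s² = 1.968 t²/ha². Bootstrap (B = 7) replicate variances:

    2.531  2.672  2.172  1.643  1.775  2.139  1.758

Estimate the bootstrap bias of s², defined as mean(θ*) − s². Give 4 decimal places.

mean(θ*) = (2.531 + 2.672 + 2.172 + 1.643 + 1.775 + 2.139 + 1.758) / 7 = 2.09857
bias = 2.09857 − 1.968

bias = +0.1306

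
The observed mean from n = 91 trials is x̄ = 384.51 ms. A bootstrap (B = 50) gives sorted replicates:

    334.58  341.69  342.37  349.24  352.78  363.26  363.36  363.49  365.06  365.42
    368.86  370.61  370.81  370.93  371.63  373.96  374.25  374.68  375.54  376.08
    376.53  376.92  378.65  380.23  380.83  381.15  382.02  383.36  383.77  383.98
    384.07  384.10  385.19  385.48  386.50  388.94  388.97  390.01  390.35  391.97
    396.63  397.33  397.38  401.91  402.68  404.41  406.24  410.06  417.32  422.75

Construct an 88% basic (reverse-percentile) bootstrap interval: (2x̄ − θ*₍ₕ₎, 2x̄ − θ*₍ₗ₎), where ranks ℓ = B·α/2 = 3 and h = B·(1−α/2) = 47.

Percentile endpoints at ranks 3 and 47: θ*₍3₎ = 342.37, θ*₍47₎ = 406.24.
Basic interval reflects these around x̄:
  lower = 2 × 384.51 − 406.24 = 362.78
  upper = 2 × 384.51 − 342.37 = 426.65

(362.78, 426.65)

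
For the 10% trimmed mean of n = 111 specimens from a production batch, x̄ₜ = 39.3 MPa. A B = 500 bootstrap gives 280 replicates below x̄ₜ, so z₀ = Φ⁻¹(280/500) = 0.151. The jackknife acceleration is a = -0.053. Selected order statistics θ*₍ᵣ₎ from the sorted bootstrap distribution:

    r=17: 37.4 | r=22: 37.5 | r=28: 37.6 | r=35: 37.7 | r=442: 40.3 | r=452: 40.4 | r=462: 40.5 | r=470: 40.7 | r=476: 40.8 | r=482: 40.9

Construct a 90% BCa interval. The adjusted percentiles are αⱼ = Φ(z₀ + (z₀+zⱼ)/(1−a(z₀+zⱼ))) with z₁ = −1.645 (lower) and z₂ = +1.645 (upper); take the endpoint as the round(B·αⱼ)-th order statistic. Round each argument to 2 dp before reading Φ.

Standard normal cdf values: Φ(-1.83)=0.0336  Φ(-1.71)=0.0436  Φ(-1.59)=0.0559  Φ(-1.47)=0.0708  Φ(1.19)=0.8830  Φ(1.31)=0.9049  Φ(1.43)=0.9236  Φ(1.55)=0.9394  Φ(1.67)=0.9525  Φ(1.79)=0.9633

Lower: z₀ + z₁ = 0.151 + (-1.645) = -1.494; 1 − a(z₀+z₁) = 1 − (-0.053)(-1.494) = 0.9208; argument = 0.151 + (-1.494)/0.9208 = -1.4715 → -1.47.
α₁ = Φ(-1.47) = 0.0708; rank = round(500 × 0.0708) = 35; θ*₍35₎ = 37.7.
Upper: z₀ + z₂ = 1.796; 1 − a(z₀+z₂) = 1.0952; argument = 1.7909 → 1.79; α₂ = 0.9633; rank = 482; θ*₍482₎ = 40.9.

(37.7, 40.9)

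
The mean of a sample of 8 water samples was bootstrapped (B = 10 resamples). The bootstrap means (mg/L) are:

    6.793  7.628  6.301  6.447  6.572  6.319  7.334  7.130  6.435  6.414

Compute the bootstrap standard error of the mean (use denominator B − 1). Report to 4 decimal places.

Bootstrap SE is the standard deviation of the 10 replicate means.
Mean of replicates: (6.793 + 7.628 + 6.301 + 6.447 + 6.572 + 6.319 + 7.334 + 7.130 + 6.435 + 6.414) / 10 = 67.37300 / 10 = 6.73730
Sum of squared deviations: (+0.05570)² + (+0.89070)² + (−0.43630)² + (−0.29030)² + (−0.16530)² + (−0.41830)² + (+0.59670)² + (+0.39270)² + (−0.30230)² + (−0.32330)² = 1.97955
Variance = 1.97955 / 9 = 0.21995
SE* = √0.21995

SE* = 0.4690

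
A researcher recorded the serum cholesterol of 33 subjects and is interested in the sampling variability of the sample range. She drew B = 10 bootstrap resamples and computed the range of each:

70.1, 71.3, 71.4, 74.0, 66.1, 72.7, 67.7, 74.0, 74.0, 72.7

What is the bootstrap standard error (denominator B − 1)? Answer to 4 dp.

Bootstrap SE is the standard deviation of the 10 replicate ranges.
Mean of replicates: (70.1 + 71.3 + 71.4 + 74.0 + 66.1 + 72.7 + 67.7 + 74.0 + 74.0 + 72.7) / 10 = 714.00000 / 10 = 71.40000
Sum of squared deviations: (−1.30000)² + (−0.10000)² + (+0.00000)² + (+2.60000)² + (−5.30000)² + (+1.30000)² + (−3.70000)² + (+2.60000)² + (+2.60000)² + (+1.30000)² = 67.14000
Variance = 67.14000 / 9 = 7.46000
SE* = √7.46000

SE* = 2.7313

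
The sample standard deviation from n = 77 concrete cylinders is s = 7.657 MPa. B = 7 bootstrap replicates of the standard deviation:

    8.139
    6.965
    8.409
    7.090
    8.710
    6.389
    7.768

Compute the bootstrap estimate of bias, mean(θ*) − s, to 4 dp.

bias = −0.0184

mean(θ*) = (8.139 + 6.965 + 8.409 + 7.090 + 8.710 + 6.389 + 7.768) / 7 = 7.63857
bias = 7.63857 − 7.657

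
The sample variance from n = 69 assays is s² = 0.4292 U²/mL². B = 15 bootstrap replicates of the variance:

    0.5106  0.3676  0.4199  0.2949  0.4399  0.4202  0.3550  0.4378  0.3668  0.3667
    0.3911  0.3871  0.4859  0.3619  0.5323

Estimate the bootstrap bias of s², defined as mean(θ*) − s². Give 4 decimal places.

bias = −0.0200

mean(θ*) = (0.5106 + 0.3676 + 0.4199 + 0.2949 + 0.4399 + 0.4202 + 0.3550 + 0.4378 + 0.3668 + 0.3667 + 0.3911 + 0.3871 + 0.4859 + 0.3619 + 0.5323) / 15 = 0.40918
bias = 0.40918 − 0.4292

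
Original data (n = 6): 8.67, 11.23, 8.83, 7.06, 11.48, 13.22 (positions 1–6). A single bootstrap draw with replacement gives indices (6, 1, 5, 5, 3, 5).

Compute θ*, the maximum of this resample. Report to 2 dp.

θ* = 13.22

Resample values: 13.22, 8.67, 11.48, 11.48, 8.83, 11.48.
Maximum = 13.22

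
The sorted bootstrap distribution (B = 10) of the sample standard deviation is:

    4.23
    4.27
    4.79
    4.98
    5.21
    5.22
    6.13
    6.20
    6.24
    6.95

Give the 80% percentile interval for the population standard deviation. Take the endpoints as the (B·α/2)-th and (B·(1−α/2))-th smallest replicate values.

(4.23, 6.24)

α = 0.20; lower rank = 10 × 0.100 = 1; upper rank = 10 × 0.900 = 9.
The 1st smallest replicate is 4.23; the 9th is 6.24.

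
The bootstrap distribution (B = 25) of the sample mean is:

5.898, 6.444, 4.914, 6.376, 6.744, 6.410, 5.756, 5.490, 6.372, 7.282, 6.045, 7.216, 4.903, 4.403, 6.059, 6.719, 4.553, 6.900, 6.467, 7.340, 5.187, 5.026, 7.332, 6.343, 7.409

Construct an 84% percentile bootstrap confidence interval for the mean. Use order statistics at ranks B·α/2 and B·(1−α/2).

(4.553, 7.332)

Sorted replicates: 4.403, 4.553, 4.903, 4.914, 5.026, 5.187, 5.490, 5.756, 5.898, 6.045, 6.059, 6.343, 6.372, 6.376, 6.410, 6.444, 6.467, 6.719, 6.744, 6.900, 7.216, 7.282, 7.332, 7.340, 7.409
α = 0.16; lower rank = 25 × 0.080 = 2; upper rank = 25 × 0.920 = 23.
The 2nd smallest replicate is 4.553; the 23rd is 7.332.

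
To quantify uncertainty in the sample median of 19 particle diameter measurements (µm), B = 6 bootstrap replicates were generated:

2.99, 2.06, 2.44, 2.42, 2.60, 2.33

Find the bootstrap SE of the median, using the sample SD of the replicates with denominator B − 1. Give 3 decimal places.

SE* = 0.309

Bootstrap SE is the standard deviation of the 6 replicate medians.
Mean of replicates: (2.99 + 2.06 + 2.44 + 2.42 + 2.60 + 2.33) / 6 = 14.8400 / 6 = 2.4733
Sum of squared deviations: (+0.5167)² + (−0.4133)² + (−0.0333)² + (−0.0533)² + (+0.1267)² + (−0.1433)² = 0.4783
Variance = 0.4783 / 5 = 0.0957
SE* = √0.0957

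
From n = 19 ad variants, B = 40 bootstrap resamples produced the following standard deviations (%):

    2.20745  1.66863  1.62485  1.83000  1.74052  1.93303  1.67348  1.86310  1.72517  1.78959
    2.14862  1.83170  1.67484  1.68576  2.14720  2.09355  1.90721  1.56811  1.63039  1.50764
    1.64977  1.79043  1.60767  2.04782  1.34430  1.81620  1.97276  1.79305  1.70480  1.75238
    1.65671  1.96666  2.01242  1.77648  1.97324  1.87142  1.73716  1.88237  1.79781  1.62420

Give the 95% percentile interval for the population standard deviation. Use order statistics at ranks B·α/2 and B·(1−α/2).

(1.34430, 2.14862)

Sorted replicates: 1.34430, 1.50764, 1.56811, 1.60767, 1.62420, 1.62485, 1.63039, 1.64977, 1.65671, 1.66863, 1.67348, 1.67484, 1.68576, 1.70480, 1.72517, 1.73716, 1.74052, 1.75238, 1.77648, 1.78959, 1.79043, 1.79305, 1.79781, 1.81620, 1.83000, 1.83170, 1.86310, 1.87142, 1.88237, 1.90721, 1.93303, 1.96666, 1.97276, 1.97324, 2.01242, 2.04782, 2.09355, 2.14720, 2.14862, 2.20745
α = 0.05; lower rank = 40 × 0.025 = 1; upper rank = 40 × 0.975 = 39.
The 1st smallest replicate is 1.34430; the 39th is 2.14862.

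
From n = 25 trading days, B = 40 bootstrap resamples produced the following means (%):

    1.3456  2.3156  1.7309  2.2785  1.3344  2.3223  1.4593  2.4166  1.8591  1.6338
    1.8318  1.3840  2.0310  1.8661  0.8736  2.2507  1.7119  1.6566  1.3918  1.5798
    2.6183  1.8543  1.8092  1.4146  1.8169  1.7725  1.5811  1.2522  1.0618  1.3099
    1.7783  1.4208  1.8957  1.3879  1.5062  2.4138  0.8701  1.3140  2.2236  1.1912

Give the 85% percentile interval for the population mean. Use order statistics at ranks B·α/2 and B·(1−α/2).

(1.0618, 2.3223)

Sorted replicates: 0.8701, 0.8736, 1.0618, 1.1912, 1.2522, 1.3099, 1.3140, 1.3344, 1.3456, 1.3840, 1.3879, 1.3918, 1.4146, 1.4208, 1.4593, 1.5062, 1.5798, 1.5811, 1.6338, 1.6566, 1.7119, 1.7309, 1.7725, 1.7783, 1.8092, 1.8169, 1.8318, 1.8543, 1.8591, 1.8661, 1.8957, 2.0310, 2.2236, 2.2507, 2.2785, 2.3156, 2.3223, 2.4138, 2.4166, 2.6183
α = 0.15; lower rank = 40 × 0.075 = 3; upper rank = 40 × 0.925 = 37.
The 3rd smallest replicate is 1.0618; the 37th is 2.3223.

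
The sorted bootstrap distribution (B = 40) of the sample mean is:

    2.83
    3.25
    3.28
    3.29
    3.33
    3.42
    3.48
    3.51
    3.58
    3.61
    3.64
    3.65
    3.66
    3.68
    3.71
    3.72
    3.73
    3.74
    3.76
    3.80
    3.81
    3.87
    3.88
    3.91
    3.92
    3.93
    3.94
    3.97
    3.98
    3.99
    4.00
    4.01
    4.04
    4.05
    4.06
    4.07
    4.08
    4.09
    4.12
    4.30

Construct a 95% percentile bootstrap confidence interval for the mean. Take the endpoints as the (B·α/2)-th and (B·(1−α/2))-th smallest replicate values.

α = 0.05; lower rank = 40 × 0.025 = 1; upper rank = 40 × 0.975 = 39.
The 1st smallest replicate is 2.83; the 39th is 4.12.

(2.83, 4.12)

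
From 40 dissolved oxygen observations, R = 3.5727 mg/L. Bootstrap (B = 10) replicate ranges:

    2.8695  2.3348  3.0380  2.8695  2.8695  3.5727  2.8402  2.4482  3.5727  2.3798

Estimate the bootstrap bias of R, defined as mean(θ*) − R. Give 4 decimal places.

bias = −0.6932

mean(θ*) = (2.8695 + 2.3348 + 3.0380 + 2.8695 + 2.8695 + 3.5727 + 2.8402 + 2.4482 + 3.5727 + 2.3798) / 10 = 2.87949
bias = 2.87949 − 3.5727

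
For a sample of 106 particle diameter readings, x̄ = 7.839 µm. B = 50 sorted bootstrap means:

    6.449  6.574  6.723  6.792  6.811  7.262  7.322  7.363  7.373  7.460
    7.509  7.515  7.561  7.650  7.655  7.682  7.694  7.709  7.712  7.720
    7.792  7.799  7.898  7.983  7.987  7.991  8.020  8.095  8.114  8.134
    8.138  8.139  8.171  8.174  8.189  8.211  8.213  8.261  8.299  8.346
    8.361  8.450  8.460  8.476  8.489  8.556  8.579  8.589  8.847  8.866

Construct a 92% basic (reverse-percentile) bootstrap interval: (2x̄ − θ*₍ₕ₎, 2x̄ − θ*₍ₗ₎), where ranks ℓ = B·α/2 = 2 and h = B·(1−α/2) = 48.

(7.089, 9.104)

Percentile endpoints at ranks 2 and 48: θ*₍2₎ = 6.574, θ*₍48₎ = 8.589.
Basic interval reflects these around x̄:
  lower = 2 × 7.839 − 8.589 = 7.089
  upper = 2 × 7.839 − 6.574 = 9.104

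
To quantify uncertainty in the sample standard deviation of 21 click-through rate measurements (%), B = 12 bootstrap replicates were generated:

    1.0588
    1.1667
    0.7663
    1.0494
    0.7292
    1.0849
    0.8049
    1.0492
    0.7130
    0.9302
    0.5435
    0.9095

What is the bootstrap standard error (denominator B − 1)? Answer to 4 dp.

SE* = 0.1893

Bootstrap SE is the standard deviation of the 12 replicate standard deviations.
Mean of replicates: (1.0588 + 1.1667 + 0.7663 + 1.0494 + 0.7292 + 1.0849 + 0.8049 + 1.0492 + 0.7130 + 0.9302 + 0.5435 + 0.9095) / 12 = 10.80560 / 12 = 0.90047
Sum of squared deviations: (+0.15833)² + (+0.26623)² + (−0.13417)² + (+0.14893)² + (−0.17127)² + (+0.18443)² + (−0.09557)² + (+0.14873)² + (−0.18747)² + (+0.02973)² + (−0.35697)² + (+0.00903)² = 0.39427
Variance = 0.39427 / 11 = 0.03584
SE* = √0.03584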